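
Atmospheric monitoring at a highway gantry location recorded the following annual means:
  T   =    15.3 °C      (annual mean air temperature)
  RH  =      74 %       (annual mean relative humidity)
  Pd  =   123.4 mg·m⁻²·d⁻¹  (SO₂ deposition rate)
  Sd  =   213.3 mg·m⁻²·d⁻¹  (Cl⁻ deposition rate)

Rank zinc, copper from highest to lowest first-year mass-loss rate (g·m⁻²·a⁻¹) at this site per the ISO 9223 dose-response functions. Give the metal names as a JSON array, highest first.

["zinc", "copper"]

zinc: temperature factor f = -0.071·(5.3) = -0.3763
  sulphur-dioxide contribution → 2.217 μm/a
  chloride contribution → 2.469 μm/a
  ⇒ r_corr(zinc) = 4.685 μm/a
  mass loss = 4.685 μm/a × 7.14 g/cm³ = 33.45 g·m⁻²·a⁻¹
copper: T>10 °C ⇒ hinge -0.080·(15.3−10) = -0.4240
  sulphur-dioxide contribution → 0.955 μm/a
  chloride contribution → 1.325 μm/a
  total first-year rate 2.28 μm/a
  mass loss = 2.28 μm/a × 8.96 g/cm³ = 20.43 g·m⁻²·a⁻¹
Ordering by g·m⁻²·a⁻¹: zinc (33.5) > copper (20.4)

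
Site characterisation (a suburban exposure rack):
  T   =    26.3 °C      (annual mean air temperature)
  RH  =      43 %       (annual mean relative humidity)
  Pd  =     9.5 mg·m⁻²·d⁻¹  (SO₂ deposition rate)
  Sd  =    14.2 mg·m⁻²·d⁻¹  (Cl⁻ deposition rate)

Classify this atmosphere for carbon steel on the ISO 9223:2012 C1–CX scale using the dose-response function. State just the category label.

carbon steel: T>10 °C ⇒ hinge -0.054·(26.3−10) = -0.8802
  sulphur-dioxide contribution → 5.593 μm/a
  chloride contribution → 6.254 μm/a
  ⇒ r_corr(carbon steel) = 11.85 μm/a
Category bounds: 1.3…25 μm/a bracket r_corr ⇒ C2

C2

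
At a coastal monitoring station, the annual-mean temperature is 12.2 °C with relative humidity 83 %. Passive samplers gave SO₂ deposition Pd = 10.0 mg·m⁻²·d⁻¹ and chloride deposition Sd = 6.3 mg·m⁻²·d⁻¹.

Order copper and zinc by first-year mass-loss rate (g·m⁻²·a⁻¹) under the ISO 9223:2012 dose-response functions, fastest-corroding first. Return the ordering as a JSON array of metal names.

copper: f(T) = -0.080·(T−10) [T>10 °C] = -0.1760
  SO₂ term: 0.0053·10.0^0.26·exp(0.059·83-0.1760) = 1.083
  Cl⁻ term: 0.01025·6.3^0.27·exp(0.036·83+0.049·12.2) = 0.6079
  r_corr = 1.083 + 0.6079 = 1.691 μm/a
  mass loss = 1.691 μm/a × 8.96 g/cm³ = 15.15 g·m⁻²·a⁻¹
zinc: temperature factor f = -0.071·(2.2) = -0.1562
  Pd branch = 0.0129·Pd^0.44·e^(0.046·RH+f) = 1.383 μm/a
  Cl⁻ term: 0.0175·6.3^0.57·exp(0.008·83+0.085·12.2) = 0.2738
  r_corr = 1.383 + 0.2738 = 1.657 μm/a
  mass loss = 1.657 μm/a × 7.14 g/cm³ = 11.83 g·m⁻²·a⁻¹
Ordering by g·m⁻²·a⁻¹: copper (15.1) > zinc (11.8)

["copper", "zinc"]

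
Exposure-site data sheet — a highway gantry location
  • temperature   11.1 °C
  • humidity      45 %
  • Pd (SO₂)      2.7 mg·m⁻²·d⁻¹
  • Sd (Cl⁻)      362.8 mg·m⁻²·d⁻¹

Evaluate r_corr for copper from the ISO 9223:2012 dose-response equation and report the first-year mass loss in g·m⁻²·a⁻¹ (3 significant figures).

r_corr = 4.73 g·m⁻²·a⁻¹

copper: f(T) = -0.080·(T−10) [T>10 °C] = -0.0880
  SO₂ term: 0.0053·2.7^0.26·exp(0.059·45-0.0880) = 0.08938
  Cl⁻ term: 0.01025·362.8^0.27·exp(0.036·45+0.049·11.1) = 0.4381
  sum: 0.08938 + 0.4381 → r_corr = 0.5275 μm/a
Convert to mass loss: 0.5275 μm/a × 8.96 g/cm³ = 4.727 g·m⁻²·a⁻¹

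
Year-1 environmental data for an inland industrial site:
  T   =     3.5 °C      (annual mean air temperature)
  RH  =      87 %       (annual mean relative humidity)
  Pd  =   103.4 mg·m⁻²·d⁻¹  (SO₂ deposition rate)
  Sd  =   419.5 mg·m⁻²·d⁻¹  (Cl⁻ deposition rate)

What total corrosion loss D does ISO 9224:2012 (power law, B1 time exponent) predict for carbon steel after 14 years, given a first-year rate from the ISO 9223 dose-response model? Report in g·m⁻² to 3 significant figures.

D(14) = 4.06e+03 g·m⁻²

carbon steel: temperature factor f = +0.150·(-6.5) = -0.9750
  Pd branch = 1.77·Pd^0.52·e^(0.02·RH+f) = 42.44 μm/a
  Sd branch = 0.102·Sd^0.62·e^(0.033·RH+0.04·T) = 87.57 μm/a
  r_corr = 42.44 + 87.57 = 130 μm/a
Long-term exponent b (ISO 9224 Table 2, B1) = 0.523
  D(14) = 130 × 14^0.523 = 130 × 3.976 = 516.9 μm
  Mass loss = 516.9 μm × 7.85 g/cm³ = 4058 g·m⁻²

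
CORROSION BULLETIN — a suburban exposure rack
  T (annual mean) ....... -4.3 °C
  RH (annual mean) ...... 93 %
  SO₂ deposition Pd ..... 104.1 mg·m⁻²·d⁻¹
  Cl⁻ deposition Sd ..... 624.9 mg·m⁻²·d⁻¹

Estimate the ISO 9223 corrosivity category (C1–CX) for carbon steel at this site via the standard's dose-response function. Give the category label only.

carbon steel: f(T) = +0.150·(T−10) [T≤10 °C] = -2.1450
  SO₂ term: 1.77·104.1^0.52·exp(0.02·93-2.1450) = 14.9
  Sd branch = 0.102·Sd^0.62·e^(0.033·RH+0.04·T) = 100 μm/a
  r_corr = 14.9 + 100 = 114.9 μm/a
115 μm/a falls in (80, 200] for carbon steel → category C5

C5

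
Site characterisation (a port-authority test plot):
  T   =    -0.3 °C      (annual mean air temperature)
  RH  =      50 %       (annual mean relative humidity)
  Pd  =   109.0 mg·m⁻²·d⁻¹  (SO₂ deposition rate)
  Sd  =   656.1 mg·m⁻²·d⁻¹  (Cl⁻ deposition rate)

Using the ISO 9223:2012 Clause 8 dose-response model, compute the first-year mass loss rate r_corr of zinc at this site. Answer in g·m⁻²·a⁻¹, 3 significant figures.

zinc: T≤10 °C ⇒ hinge +0.038·(-0.3−10) = -0.3914
  sulphur-dioxide contribution → 0.6854 μm/a
  chloride contribution → 1.026 μm/a
  ⇒ r_corr(zinc) = 1.712 μm/a
Convert to mass loss: 1.712 μm/a × 7.14 g/cm³ = 12.22 g·m⁻²·a⁻¹

r_corr = 12.2 g·m⁻²·a⁻¹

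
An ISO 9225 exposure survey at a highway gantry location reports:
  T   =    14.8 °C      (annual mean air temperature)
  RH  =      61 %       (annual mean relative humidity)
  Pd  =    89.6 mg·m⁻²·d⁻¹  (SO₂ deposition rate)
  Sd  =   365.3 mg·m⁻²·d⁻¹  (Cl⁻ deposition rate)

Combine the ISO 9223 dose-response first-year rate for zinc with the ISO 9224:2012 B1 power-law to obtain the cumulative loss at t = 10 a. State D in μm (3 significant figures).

D(10) = 26.0 μm

zinc: T>10 °C ⇒ hinge -0.071·(14.8−10) = -0.3408
  SO₂ term: 0.0129·89.6^0.44·exp(0.046·61-0.3408) = 1.097
  Sd branch = 0.0175·Sd^0.57·e^(0.008·RH+0.085·T) = 2.898 μm/a
  sum: 1.097 + 2.898 → r_corr = 3.995 μm/a
Power-law: D(10) = r_corr · 10^0.813
  D(10) = 3.995 × 10^0.813 = 3.995 × 6.501 = 25.97 μm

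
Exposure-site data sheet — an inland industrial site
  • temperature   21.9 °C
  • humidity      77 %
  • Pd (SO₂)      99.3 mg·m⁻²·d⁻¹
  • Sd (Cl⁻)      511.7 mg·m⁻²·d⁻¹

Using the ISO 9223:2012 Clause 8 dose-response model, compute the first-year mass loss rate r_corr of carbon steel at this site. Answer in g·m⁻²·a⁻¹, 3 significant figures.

carbon steel: T>10 °C ⇒ hinge -0.054·(21.9−10) = -0.6426
  SO₂ term: 1.77·99.3^0.52·exp(0.02·77-0.6426) = 47.44
  Cl⁻ term: 0.102·511.7^0.62·exp(0.033·77+0.04·21.9) = 148.7
  sum: 47.44 + 148.7 → r_corr = 196.1 μm/a
Convert to mass loss: 196.1 μm/a × 7.85 g/cm³ = 1539 g·m⁻²·a⁻¹

r_corr = 1.54e+03 g·m⁻²·a⁻¹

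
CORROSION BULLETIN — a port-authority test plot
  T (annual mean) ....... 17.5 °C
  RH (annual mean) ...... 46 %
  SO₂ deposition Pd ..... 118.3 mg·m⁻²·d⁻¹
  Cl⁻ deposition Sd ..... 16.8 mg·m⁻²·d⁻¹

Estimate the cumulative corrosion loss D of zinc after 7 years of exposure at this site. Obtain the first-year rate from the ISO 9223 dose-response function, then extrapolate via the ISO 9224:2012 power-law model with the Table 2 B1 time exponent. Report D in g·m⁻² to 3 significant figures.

D(7) = 37.2 g·m⁻²

zinc: f(T) = -0.071·(T−10) [T>10 °C] = -0.5325
  SO₂ term: 0.0129·118.3^0.44·exp(0.046·46-0.5325) = 0.5133
  Cl⁻ term: 0.0175·16.8^0.57·exp(0.008·46+0.085·17.5) = 0.5589
  sum: 0.5133 + 0.5589 → r_corr = 1.072 μm/a
Power-law: D(7) = r_corr · 7^0.813
  D(7) = 1.072 × 7^0.813 = 1.072 × 4.865 = 5.216 μm
  Mass loss = 5.216 μm × 7.14 g/cm³ = 37.24 g·m⁻²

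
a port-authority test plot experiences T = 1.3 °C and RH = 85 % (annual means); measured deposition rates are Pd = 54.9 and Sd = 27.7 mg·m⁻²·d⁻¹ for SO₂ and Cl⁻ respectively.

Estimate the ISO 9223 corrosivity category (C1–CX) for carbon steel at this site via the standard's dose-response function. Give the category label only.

carbon steel: temperature factor f = +0.150·(-8.7) = -1.3050
  Pd branch = 1.77·Pd^0.52·e^(0.02·RH+f) = 21.09 μm/a
  Sd branch = 0.102·Sd^0.62·e^(0.033·RH+0.04·T) = 13.92 μm/a
  sum: 21.09 + 13.92 → r_corr = 35.01 μm/a
Category bounds: 25…50 μm/a bracket r_corr ⇒ C3

C3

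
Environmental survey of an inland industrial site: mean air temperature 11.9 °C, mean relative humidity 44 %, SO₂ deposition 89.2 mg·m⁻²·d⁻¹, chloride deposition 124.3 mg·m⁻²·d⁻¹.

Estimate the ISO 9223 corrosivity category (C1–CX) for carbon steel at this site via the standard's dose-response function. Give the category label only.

C4

carbon steel: f(T) = -0.054·(T−10) [T>10 °C] = -0.1026
  SO₂ term: 1.77·89.2^0.52·exp(0.02·44-0.1026) = 39.79
  Sd branch = 0.102·Sd^0.62·e^(0.033·RH+0.04·T) = 13.95 μm/a
  r_corr = 39.79 + 13.95 = 53.74 μm/a
ISO 9223 Table 2 (carbon steel): 50 < 53.7 ≤ 80 μm/a ⇒ C4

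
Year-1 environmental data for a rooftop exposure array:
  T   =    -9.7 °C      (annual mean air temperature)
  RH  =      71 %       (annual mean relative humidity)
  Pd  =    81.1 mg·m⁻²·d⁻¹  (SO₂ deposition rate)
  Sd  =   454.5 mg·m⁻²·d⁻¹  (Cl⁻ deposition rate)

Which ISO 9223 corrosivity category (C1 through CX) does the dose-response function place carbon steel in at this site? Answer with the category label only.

C3

carbon steel: f(T) = +0.150·(T−10) [T≤10 °C] = -2.9550
  sulphur-dioxide contribution → 3.75 μm/a
  chloride contribution → 32.01 μm/a
  total first-year rate 35.76 μm/a
35.8 μm/a falls in (25, 50] for carbon steel → category C3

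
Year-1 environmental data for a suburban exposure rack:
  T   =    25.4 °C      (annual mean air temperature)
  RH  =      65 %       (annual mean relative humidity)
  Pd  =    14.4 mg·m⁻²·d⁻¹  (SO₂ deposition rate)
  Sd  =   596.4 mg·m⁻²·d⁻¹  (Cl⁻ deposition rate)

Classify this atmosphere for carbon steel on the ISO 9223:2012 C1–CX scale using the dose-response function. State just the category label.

carbon steel: f(T) = -0.054·(T−10) [T>10 °C] = -0.8316
  sulphur-dioxide contribution → 11.32 μm/a
  chloride contribution → 126.5 μm/a
  total first-year rate 137.9 μm/a
138 μm/a falls in (80, 200] for carbon steel → category C5

C5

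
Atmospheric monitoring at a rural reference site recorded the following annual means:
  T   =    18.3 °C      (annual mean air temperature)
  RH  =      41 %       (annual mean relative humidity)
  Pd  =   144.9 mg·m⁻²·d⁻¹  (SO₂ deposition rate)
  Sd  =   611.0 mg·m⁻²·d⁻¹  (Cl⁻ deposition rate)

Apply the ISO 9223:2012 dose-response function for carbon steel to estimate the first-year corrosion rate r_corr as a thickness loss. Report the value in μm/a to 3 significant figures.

carbon steel: temperature factor f = -0.054·(8.3) = -0.4482
  SO₂ term: 1.77·144.9^0.52·exp(0.02·41-0.4482) = 34.13
  Sd branch = 0.102·Sd^0.62·e^(0.033·RH+0.04·T) = 43.8 μm/a
  sum: 34.13 + 43.8 → r_corr = 77.93 μm/a

r_corr = 77.9 μm/a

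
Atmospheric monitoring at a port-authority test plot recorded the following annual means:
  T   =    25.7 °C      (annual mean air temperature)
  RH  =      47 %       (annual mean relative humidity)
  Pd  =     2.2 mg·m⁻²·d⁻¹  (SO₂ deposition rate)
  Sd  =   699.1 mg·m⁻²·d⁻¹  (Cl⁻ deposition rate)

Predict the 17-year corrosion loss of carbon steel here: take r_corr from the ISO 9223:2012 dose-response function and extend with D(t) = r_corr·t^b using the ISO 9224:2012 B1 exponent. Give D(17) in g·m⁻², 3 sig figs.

D(17) = 2.80e+03 g·m⁻²

carbon steel: f(T) = -0.054·(T−10) [T>10 °C] = -0.8478
  sulphur-dioxide contribution → 2.925 μm/a
  chloride contribution → 78.03 μm/a
  total first-year rate 80.95 μm/a
ISO 9224: D(t) = r_corr · t^b with b = 0.523 (carbon steel, B1)
  D(17) = 80.95 × 17^0.523 = 80.95 × 4.401 = 356.3 μm
  Mass loss = 356.3 μm × 7.85 g/cm³ = 2797 g·m⁻²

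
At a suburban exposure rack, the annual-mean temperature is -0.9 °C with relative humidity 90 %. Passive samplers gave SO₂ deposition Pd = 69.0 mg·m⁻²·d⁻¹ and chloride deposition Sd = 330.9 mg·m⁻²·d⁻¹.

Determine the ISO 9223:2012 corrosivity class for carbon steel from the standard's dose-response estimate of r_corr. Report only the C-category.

carbon steel: temperature factor f = +0.150·(-10.9) = -1.6350
  SO₂ term: 1.77·69.0^0.52·exp(0.02·90-1.6350) = 18.87
  Sd branch = 0.102·Sd^0.62·e^(0.033·RH+0.04·T) = 69.99 μm/a
  sum: 18.87 + 69.99 → r_corr = 88.86 μm/a
88.9 μm/a falls in (80, 200] for carbon steel → category C5

C5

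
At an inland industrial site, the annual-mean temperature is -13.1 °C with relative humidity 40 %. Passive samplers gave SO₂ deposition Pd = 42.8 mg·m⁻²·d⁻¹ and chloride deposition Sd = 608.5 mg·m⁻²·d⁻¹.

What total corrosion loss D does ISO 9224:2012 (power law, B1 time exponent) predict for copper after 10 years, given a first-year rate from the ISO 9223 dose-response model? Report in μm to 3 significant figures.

D(10) = 0.635 μm

copper: f(T) = +0.126·(T−10) [T≤10 °C] = -2.9106
  Pd branch = 0.0053·Pd^0.26·e^(0.059·RH+f) = 0.008116 μm/a
  Cl⁻ term: 0.01025·608.5^0.27·exp(0.036·40+0.049·-13.1) = 0.1286
  r_corr = 0.008116 + 0.1286 = 0.1367 μm/a
Power-law: D(10) = r_corr · 10^0.667
  D(10) = 0.1367 × 10^0.667 = 0.1367 × 4.645 = 0.6349 μm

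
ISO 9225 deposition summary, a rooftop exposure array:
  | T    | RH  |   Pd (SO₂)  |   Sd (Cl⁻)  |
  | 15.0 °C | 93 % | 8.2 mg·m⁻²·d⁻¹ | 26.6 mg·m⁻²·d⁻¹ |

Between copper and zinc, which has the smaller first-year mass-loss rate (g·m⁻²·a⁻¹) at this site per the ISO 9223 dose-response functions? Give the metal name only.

zinc

copper: T>10 °C ⇒ hinge -0.080·(15.0−10) = -0.4000
  Pd branch = 0.0053·Pd^0.26·e^(0.059·RH+f) = 1.483 μm/a
  Cl⁻ term: 0.01025·26.6^0.27·exp(0.036·93+0.049·15.0) = 1.475
  r_corr = 1.483 + 1.475 = 2.958 μm/a
  mass loss = 2.958 μm/a × 8.96 g/cm³ = 26.5 g·m⁻²·a⁻¹
zinc: temperature factor f = -0.071·(5.0) = -0.3550
  SO₂ term: 0.0129·8.2^0.44·exp(0.046·93-0.3550) = 1.646
  Cl⁻ term: 0.0175·26.6^0.57·exp(0.008·93+0.085·15.0) = 0.8552
  r_corr = 1.646 + 0.8552 = 2.501 μm/a
  mass loss = 2.501 μm/a × 7.14 g/cm³ = 17.86 g·m⁻²·a⁻¹
Ordering by g·m⁻²·a⁻¹: copper (26.5) > zinc (17.9)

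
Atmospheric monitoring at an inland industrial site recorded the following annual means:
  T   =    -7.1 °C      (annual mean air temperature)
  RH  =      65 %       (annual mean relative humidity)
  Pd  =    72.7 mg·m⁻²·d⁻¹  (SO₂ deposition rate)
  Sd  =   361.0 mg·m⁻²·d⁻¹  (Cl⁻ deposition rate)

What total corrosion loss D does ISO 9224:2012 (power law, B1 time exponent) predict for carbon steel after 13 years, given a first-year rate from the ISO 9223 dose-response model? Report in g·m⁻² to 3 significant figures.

carbon steel: temperature factor f = +0.150·(-17.1) = -2.5650
  SO₂ term: 1.77·72.7^0.52·exp(0.02·65-2.5650) = 4.641
  Cl⁻ term: 0.102·361.0^0.62·exp(0.033·65+0.04·-7.1) = 25.26
  sum: 4.641 + 25.26 → r_corr = 29.9 μm/a
ISO 9224: D(t) = r_corr · t^b with b = 0.523 (carbon steel, B1)
  D(13) = 29.9 × 13^0.523 = 29.9 × 3.825 = 114.4 μm
  Mass loss = 114.4 μm × 7.85 g/cm³ = 897.8 g·m⁻²

D(13) = 898 g·m⁻²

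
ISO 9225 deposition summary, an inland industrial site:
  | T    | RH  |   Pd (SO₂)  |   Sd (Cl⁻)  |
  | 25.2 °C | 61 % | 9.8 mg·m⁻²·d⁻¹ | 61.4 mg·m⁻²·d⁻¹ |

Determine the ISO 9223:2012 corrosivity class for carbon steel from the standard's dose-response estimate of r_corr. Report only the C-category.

C3

carbon steel: f(T) = -0.054·(T−10) [T>10 °C] = -0.8208
  Pd branch = 1.77·Pd^0.52·e^(0.02·RH+f) = 8.645 μm/a
  Cl⁻ term: 0.102·61.4^0.62·exp(0.033·61+0.04·25.2) = 26.87
  sum: 8.645 + 26.87 → r_corr = 35.52 μm/a
35.5 μm/a falls in (25, 50] for carbon steel → category C3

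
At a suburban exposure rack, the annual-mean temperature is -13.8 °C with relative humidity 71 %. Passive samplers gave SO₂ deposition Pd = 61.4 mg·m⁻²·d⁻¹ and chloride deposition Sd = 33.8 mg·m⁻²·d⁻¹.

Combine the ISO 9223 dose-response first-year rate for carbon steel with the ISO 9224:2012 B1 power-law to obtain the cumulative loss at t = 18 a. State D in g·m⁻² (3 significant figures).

D(18) = 256 g·m⁻²

carbon steel: temperature factor f = +0.150·(-23.8) = -3.5700
  Pd branch = 1.77·Pd^0.52·e^(0.02·RH+f) = 1.754 μm/a
  Sd branch = 0.102·Sd^0.62·e^(0.033·RH+0.04·T) = 5.424 μm/a
  sum: 1.754 + 5.424 → r_corr = 7.179 μm/a
Power-law: D(18) = r_corr · 18^0.523
  D(18) = 7.179 × 18^0.523 = 7.179 × 4.534 = 32.55 μm
  Mass loss = 32.55 μm × 7.85 g/cm³ = 255.5 g·m⁻²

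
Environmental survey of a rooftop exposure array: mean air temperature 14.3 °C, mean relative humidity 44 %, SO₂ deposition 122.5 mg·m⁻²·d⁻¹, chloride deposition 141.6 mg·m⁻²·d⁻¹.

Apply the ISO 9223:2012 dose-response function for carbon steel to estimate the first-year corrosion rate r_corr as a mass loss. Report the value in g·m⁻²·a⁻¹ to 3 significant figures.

carbon steel: T>10 °C ⇒ hinge -0.054·(14.3−10) = -0.2322
  Pd branch = 1.77·Pd^0.52·e^(0.02·RH+f) = 41.22 μm/a
  Sd branch = 0.102·Sd^0.62·e^(0.033·RH+0.04·T) = 16.64 μm/a
  sum: 41.22 + 16.64 → r_corr = 57.87 μm/a
Convert to mass loss: 57.87 μm/a × 7.85 g/cm³ = 454.3 g·m⁻²·a⁻¹

r_corr = 454 g·m⁻²·a⁻¹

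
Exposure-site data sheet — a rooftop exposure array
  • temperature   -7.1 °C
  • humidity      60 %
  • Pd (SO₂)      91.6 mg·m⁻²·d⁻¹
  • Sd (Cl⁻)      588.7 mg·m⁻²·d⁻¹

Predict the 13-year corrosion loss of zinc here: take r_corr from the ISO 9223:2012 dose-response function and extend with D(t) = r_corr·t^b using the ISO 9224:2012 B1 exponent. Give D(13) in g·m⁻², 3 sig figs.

zinc: f(T) = +0.038·(T−10) [T≤10 °C] = -0.6498
  SO₂ term: 0.0129·91.6^0.44·exp(0.046·60-0.6498) = 0.7767
  Sd branch = 0.0175·Sd^0.57·e^(0.008·RH+0.085·T) = 0.5865 μm/a
  sum: 0.7767 + 0.5865 → r_corr = 1.363 μm/a
Power-law: D(13) = r_corr · 13^0.813
  D(13) = 1.363 × 13^0.813 = 1.363 × 8.047 = 10.97 μm
  Mass loss = 10.97 μm × 7.14 g/cm³ = 78.32 g·m⁻²

D(13) = 78.3 g·m⁻²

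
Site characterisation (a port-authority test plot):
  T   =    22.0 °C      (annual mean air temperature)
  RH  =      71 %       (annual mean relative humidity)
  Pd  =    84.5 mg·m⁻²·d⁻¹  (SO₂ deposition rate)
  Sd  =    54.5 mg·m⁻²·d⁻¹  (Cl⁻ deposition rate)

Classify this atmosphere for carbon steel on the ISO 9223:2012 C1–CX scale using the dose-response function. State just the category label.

C4

carbon steel: T>10 °C ⇒ hinge -0.054·(22.0−10) = -0.6480
  Pd branch = 1.77·Pd^0.52·e^(0.02·RH+f) = 38.48 μm/a
  Sd branch = 0.102·Sd^0.62·e^(0.033·RH+0.04·T) = 30.54 μm/a
  r_corr = 38.48 + 30.54 = 69.02 μm/a
Category bounds: 50…80 μm/a bracket r_corr ⇒ C4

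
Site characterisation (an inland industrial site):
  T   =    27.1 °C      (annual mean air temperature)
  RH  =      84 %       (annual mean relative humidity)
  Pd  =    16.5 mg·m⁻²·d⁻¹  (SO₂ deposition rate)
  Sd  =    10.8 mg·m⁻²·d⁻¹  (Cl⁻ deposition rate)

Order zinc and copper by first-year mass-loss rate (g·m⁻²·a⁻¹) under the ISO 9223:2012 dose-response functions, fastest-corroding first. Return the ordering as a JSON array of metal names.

zinc: f(T) = -0.071·(T−10) [T>10 °C] = -1.2141
  sulphur-dioxide contribution → 0.6268 μm/a
  chloride contribution → 1.331 μm/a
  total first-year rate 1.958 μm/a
  mass loss = 1.958 μm/a × 7.14 g/cm³ = 13.98 g·m⁻²·a⁻¹
copper: f(T) = -0.080·(T−10) [T>10 °C] = -1.3680
  sulphur-dioxide contribution → 0.3973 μm/a
  chloride contribution → 1.513 μm/a
  total first-year rate 1.91 μm/a
  mass loss = 1.91 μm/a × 8.96 g/cm³ = 17.11 g·m⁻²·a⁻¹
Ordering by g·m⁻²·a⁻¹: copper (17.1) > zinc (14)

["copper", "zinc"]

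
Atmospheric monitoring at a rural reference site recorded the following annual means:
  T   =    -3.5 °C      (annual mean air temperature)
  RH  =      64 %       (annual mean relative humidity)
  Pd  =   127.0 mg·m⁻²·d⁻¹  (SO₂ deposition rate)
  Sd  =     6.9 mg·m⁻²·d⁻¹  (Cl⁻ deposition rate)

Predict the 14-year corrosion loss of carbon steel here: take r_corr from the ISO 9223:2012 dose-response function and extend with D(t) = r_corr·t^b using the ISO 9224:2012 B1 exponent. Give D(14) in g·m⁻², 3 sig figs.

carbon steel: f(T) = +0.150·(T−10) [T≤10 °C] = -2.0250
  sulphur-dioxide contribution → 10.43 μm/a
  chloride contribution → 2.427 μm/a
  total first-year rate 12.86 μm/a
Power-law: D(14) = r_corr · 14^0.523
  D(14) = 12.86 × 14^0.523 = 12.86 × 3.976 = 51.13 μm
  Mass loss = 51.13 μm × 7.85 g/cm³ = 401.4 g·m⁻²

D(14) = 401 g·m⁻²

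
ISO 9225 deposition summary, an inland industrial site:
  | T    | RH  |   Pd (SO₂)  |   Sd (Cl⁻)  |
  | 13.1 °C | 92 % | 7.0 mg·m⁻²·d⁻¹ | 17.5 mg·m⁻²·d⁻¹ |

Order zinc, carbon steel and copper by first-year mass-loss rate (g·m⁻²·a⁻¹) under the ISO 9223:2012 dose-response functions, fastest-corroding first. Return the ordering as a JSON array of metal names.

zinc: T>10 °C ⇒ hinge -0.071·(13.1−10) = -0.2201
  Pd branch = 0.0129·Pd^0.44·e^(0.046·RH+f) = 1.678 μm/a
  Cl⁻ term: 0.0175·17.5^0.57·exp(0.008·92+0.085·13.1) = 0.5686
  sum: 1.678 + 0.5686 → r_corr = 2.247 μm/a
  mass loss = 2.247 μm/a × 7.14 g/cm³ = 16.04 g·m⁻²·a⁻¹
carbon steel: T>10 °C ⇒ hinge -0.054·(13.1−10) = -0.1674
  SO₂ term: 1.77·7.0^0.52·exp(0.02·92-0.1674) = 25.93
  Sd branch = 0.102·Sd^0.62·e^(0.033·RH+0.04·T) = 21.15 μm/a
  sum: 25.93 + 21.15 → r_corr = 47.08 μm/a
  mass loss = 47.08 μm/a × 7.85 g/cm³ = 369.6 g·m⁻²·a⁻¹
copper: f(T) = -0.080·(T−10) [T>10 °C] = -0.2480
  Pd branch = 0.0053·Pd^0.26·e^(0.059·RH+f) = 1.562 μm/a
  Sd branch = 0.01025·Sd^0.27·e^(0.036·RH+0.049·T) = 1.157 μm/a
  r_corr = 1.562 + 1.157 = 2.719 μm/a
  mass loss = 2.719 μm/a × 8.96 g/cm³ = 24.37 g·m⁻²·a⁻¹
Ordering by g·m⁻²·a⁻¹: carbon steel (370) > copper (24.4) > zinc (16)

["carbon steel", "copper", "zinc"]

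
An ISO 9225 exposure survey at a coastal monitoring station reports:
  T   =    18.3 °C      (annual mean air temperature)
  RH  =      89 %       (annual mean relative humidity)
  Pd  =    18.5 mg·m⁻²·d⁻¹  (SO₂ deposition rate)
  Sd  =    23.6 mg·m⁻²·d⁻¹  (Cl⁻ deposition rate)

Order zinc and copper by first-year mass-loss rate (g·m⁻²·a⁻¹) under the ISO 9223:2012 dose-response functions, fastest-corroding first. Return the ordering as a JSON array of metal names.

["copper", "zinc"]

zinc: temperature factor f = -0.071·(8.3) = -0.5893
  SO₂ term: 0.0129·18.5^0.44·exp(0.046·89-0.5893) = 1.55
  Sd branch = 0.0175·Sd^0.57·e^(0.008·RH+0.085·T) = 1.024 μm/a
  sum: 1.55 + 1.024 → r_corr = 2.574 μm/a
  mass loss = 2.574 μm/a × 7.14 g/cm³ = 18.38 g·m⁻²·a⁻¹
copper: temperature factor f = -0.080·(8.3) = -0.6640
  SO₂ term: 0.0053·18.5^0.26·exp(0.059·89-0.6640) = 1.111
  Sd branch = 0.01025·Sd^0.27·e^(0.036·RH+0.049·T) = 1.453 μm/a
  sum: 1.111 + 1.453 → r_corr = 2.565 μm/a
  mass loss = 2.565 μm/a × 8.96 g/cm³ = 22.98 g·m⁻²·a⁻¹
Ordering by g·m⁻²·a⁻¹: copper (23) > zinc (18.4)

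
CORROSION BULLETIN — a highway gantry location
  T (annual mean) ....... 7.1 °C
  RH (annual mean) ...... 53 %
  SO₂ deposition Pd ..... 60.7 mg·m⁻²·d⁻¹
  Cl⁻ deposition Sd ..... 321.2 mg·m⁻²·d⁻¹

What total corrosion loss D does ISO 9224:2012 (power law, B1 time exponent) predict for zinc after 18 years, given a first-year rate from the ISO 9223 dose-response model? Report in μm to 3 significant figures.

D(18) = 22.2 μm

zinc: f(T) = +0.038·(T−10) [T≤10 °C] = -0.1102
  sulphur-dioxide contribution → 0.8056 μm/a
  chloride contribution → 1.313 μm/a
  total first-year rate 2.118 μm/a
Power-law: D(18) = r_corr · 18^0.813
  D(18) = 2.118 × 18^0.813 = 2.118 × 10.48 = 22.21 μm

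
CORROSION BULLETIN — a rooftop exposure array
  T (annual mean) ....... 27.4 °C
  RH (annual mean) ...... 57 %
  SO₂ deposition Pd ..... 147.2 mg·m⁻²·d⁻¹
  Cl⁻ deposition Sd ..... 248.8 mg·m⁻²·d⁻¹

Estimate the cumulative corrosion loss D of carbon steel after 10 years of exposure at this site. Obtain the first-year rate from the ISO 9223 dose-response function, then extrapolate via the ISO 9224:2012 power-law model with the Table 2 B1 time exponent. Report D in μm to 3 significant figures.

D(10) = 301 μm

carbon steel: temperature factor f = -0.054·(17.4) = -0.9396
  Pd branch = 1.77·Pd^0.52·e^(0.02·RH+f) = 28.99 μm/a
  Sd branch = 0.102·Sd^0.62·e^(0.033·RH+0.04·T) = 61.22 μm/a
  r_corr = 28.99 + 61.22 = 90.22 μm/a
Power-law: D(10) = r_corr · 10^0.523
  D(10) = 90.22 × 10^0.523 = 90.22 × 3.334 = 300.8 μm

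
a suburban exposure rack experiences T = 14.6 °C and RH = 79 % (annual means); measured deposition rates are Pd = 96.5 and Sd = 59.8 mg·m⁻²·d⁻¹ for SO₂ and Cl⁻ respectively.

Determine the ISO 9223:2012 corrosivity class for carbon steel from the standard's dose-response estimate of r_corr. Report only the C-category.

carbon steel: f(T) = -0.054·(T−10) [T>10 °C] = -0.2484
  Pd branch = 1.77·Pd^0.52·e^(0.02·RH+f) = 72.15 μm/a
  Sd branch = 0.102·Sd^0.62·e^(0.033·RH+0.04·T) = 31.33 μm/a
  sum: 72.15 + 31.33 → r_corr = 103.5 μm/a
103 μm/a falls in (80, 200] for carbon steel → category C5

C5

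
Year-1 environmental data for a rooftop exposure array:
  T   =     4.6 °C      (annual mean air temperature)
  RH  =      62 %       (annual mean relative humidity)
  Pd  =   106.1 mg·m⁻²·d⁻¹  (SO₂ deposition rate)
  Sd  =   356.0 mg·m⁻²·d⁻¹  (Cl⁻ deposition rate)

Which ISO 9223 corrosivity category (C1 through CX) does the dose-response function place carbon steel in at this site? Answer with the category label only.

carbon steel: temperature factor f = +0.150·(-5.4) = -0.8100
  Pd branch = 1.77·Pd^0.52·e^(0.02·RH+f) = 30.77 μm/a
  Cl⁻ term: 0.102·356.0^0.62·exp(0.033·62+0.04·4.6) = 36.22
  r_corr = 30.77 + 36.22 = 66.99 μm/a
67 μm/a falls in (50, 80] for carbon steel → category C4

C4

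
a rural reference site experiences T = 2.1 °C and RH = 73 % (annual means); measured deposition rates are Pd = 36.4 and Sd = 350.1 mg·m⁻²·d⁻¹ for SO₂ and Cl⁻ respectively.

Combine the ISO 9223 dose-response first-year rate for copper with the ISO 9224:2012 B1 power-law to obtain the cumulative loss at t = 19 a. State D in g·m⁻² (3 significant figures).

D(19) = 72.5 g·m⁻²

copper: temperature factor f = +0.126·(-7.9) = -0.9954
  sulphur-dioxide contribution → 0.3701 μm/a
  chloride contribution → 0.765 μm/a
  total first-year rate 1.135 μm/a
ISO 9224: D(t) = r_corr · t^b with b = 0.667 (copper, B1)
  D(19) = 1.135 × 19^0.667 = 1.135 × 7.127 = 8.091 μm
  Mass loss = 8.091 μm × 8.96 g/cm³ = 72.49 g·m⁻²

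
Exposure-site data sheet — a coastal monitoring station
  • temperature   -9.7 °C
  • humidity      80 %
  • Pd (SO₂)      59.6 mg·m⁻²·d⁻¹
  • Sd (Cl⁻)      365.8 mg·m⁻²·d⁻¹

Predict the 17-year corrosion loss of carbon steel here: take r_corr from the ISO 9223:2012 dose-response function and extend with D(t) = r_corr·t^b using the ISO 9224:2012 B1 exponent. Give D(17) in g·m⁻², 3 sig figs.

carbon steel: temperature factor f = +0.150·(-19.7) = -2.9550
  sulphur-dioxide contribution → 3.825 μm/a
  chloride contribution → 37.66 μm/a
  ⇒ r_corr(carbon steel) = 41.48 μm/a
ISO 9224: D(t) = r_corr · t^b with b = 0.523 (carbon steel, B1)
  D(17) = 41.48 × 17^0.523 = 41.48 × 4.401 = 182.5 μm
  Mass loss = 182.5 μm × 7.85 g/cm³ = 1433 g·m⁻²

D(17) = 1.43e+03 g·m⁻²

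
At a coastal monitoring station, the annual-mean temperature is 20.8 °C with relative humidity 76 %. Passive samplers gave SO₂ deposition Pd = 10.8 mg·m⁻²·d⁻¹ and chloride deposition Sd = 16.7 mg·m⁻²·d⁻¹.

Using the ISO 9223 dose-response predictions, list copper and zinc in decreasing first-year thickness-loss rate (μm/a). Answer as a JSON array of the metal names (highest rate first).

copper: f(T) = -0.080·(T−10) [T>10 °C] = -0.8640
  SO₂ term: 0.0053·10.8^0.26·exp(0.059·76-0.8640) = 0.3674
  Sd branch = 0.01025·Sd^0.27·e^(0.036·RH+0.049·T) = 0.937 μm/a
  sum: 0.3674 + 0.937 → r_corr = 1.304 μm/a
zinc: f(T) = -0.071·(T−10) [T>10 °C] = -0.7668
  SO₂ term: 0.0129·10.8^0.44·exp(0.046·76-0.7668) = 0.5631
  Sd branch = 0.0175·Sd^0.57·e^(0.008·RH+0.085·T) = 0.9373 μm/a
  r_corr = 0.5631 + 0.9373 = 1.5 μm/a
Ordering by μm/a: zinc (1.5) > copper (1.3)

["zinc", "copper"]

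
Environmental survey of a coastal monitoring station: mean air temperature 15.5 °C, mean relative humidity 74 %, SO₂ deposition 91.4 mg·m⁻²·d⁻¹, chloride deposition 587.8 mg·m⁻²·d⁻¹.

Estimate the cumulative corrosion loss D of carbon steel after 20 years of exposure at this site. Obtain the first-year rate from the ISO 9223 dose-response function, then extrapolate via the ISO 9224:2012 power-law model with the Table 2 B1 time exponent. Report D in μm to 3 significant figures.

carbon steel: T>10 °C ⇒ hinge -0.054·(15.5−10) = -0.2970
  SO₂ term: 1.77·91.4^0.52·exp(0.02·74-0.2970) = 60.46
  Cl⁻ term: 0.102·587.8^0.62·exp(0.033·74+0.04·15.5) = 113.6
  sum: 60.46 + 113.6 → r_corr = 174 μm/a
ISO 9224: D(t) = r_corr · t^b with b = 0.523 (carbon steel, B1)
  D(20) = 174 × 20^0.523 = 174 × 4.791 = 833.9 μm

D(20) = 834 μm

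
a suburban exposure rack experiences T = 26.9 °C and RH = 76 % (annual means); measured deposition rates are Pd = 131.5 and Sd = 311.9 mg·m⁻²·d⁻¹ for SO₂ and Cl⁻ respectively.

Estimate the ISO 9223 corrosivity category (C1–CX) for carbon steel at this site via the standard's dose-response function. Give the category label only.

carbon steel: f(T) = -0.054·(T−10) [T>10 °C] = -0.9126
  Pd branch = 1.77·Pd^0.52·e^(0.02·RH+f) = 41.08 μm/a
  Cl⁻ term: 0.102·311.9^0.62·exp(0.033·76+0.04·26.9) = 129.2
  sum: 41.08 + 129.2 → r_corr = 170.3 μm/a
ISO 9223 Table 2 (carbon steel): 80 < 170 ≤ 200 μm/a ⇒ C5

C5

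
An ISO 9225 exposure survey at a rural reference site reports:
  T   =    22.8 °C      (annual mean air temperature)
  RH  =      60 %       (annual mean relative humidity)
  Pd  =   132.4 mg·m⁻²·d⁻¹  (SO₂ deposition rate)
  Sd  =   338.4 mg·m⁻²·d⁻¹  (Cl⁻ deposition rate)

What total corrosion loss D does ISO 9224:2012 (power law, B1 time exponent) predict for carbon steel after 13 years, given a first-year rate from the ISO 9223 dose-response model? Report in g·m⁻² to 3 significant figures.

carbon steel: T>10 °C ⇒ hinge -0.054·(22.8−10) = -0.6912
  Pd branch = 1.77·Pd^0.52·e^(0.02·RH+f) = 37.35 μm/a
  Sd branch = 0.102·Sd^0.62·e^(0.033·RH+0.04·T) = 68.05 μm/a
  r_corr = 37.35 + 68.05 = 105.4 μm/a
Power-law: D(13) = r_corr · 13^0.523
  D(13) = 105.4 × 13^0.523 = 105.4 × 3.825 = 403.1 μm
  Mass loss = 403.1 μm × 7.85 g/cm³ = 3165 g·m⁻²

D(13) = 3.16e+03 g·m⁻²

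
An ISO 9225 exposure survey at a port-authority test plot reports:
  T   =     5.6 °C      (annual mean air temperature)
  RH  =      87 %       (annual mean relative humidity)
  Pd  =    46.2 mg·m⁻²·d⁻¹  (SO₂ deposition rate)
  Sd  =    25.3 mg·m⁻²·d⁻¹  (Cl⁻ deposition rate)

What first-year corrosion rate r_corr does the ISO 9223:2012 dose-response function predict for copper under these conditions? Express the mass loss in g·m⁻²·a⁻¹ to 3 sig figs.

copper: T≤10 °C ⇒ hinge +0.126·(5.6−10) = -0.5544
  SO₂ term: 0.0053·46.2^0.26·exp(0.059·87-0.5544) = 1.398
  Sd branch = 0.01025·Sd^0.27·e^(0.036·RH+0.049·T) = 0.7395 μm/a
  sum: 1.398 + 0.7395 → r_corr = 2.138 μm/a
Convert to mass loss: 2.138 μm/a × 8.96 g/cm³ = 19.15 g·m⁻²·a⁻¹

r_corr = 19.2 g·m⁻²·a⁻¹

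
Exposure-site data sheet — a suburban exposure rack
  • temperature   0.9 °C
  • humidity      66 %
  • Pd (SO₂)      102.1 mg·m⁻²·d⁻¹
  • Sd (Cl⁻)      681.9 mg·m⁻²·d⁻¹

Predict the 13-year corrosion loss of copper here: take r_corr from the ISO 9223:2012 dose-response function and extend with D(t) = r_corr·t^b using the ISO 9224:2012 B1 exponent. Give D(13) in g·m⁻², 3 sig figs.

copper: f(T) = +0.126·(T−10) [T≤10 °C] = -1.1466
  SO₂ term: 0.0053·102.1^0.26·exp(0.059·66-1.1466) = 0.2753
  Sd branch = 0.01025·Sd^0.27·e^(0.036·RH+0.049·T) = 0.6712 μm/a
  r_corr = 0.2753 + 0.6712 = 0.9465 μm/a
Long-term exponent b (ISO 9224 Table 2, B1) = 0.667
  D(13) = 0.9465 × 13^0.667 = 0.9465 × 5.534 = 5.238 μm
  Mass loss = 5.238 μm × 8.96 g/cm³ = 46.93 g·m⁻²

D(13) = 46.9 g·m⁻²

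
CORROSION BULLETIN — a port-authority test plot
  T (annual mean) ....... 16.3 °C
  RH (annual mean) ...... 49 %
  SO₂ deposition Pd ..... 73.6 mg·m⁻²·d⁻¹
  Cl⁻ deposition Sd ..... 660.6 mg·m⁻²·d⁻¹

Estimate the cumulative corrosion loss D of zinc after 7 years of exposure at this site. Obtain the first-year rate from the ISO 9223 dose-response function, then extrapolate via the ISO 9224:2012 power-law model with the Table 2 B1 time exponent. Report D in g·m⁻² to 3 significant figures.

zinc: f(T) = -0.071·(T−10) [T>10 °C] = -0.4473
  SO₂ term: 0.0129·73.6^0.44·exp(0.046·49-0.4473) = 0.5208
  Sd branch = 0.0175·Sd^0.57·e^(0.008·RH+0.085·T) = 4.191 μm/a
  sum: 0.5208 + 4.191 → r_corr = 4.712 μm/a
ISO 9224: D(t) = r_corr · t^b with b = 0.813 (zinc, B1)
  D(7) = 4.712 × 7^0.813 = 4.712 × 4.865 = 22.92 μm
  Mass loss = 22.92 μm × 7.14 g/cm³ = 163.7 g·m⁻²

D(7) = 164 g·m⁻²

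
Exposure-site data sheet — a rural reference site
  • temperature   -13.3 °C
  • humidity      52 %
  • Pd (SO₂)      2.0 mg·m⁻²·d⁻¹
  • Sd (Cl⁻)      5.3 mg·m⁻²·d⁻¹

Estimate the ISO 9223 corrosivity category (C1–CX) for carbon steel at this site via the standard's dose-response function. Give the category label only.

C1

carbon steel: T≤10 °C ⇒ hinge +0.150·(-13.3−10) = -3.4950
  SO₂ term: 1.77·2.0^0.52·exp(0.02·52-3.4950) = 0.2179
  Cl⁻ term: 0.102·5.3^0.62·exp(0.033·52+0.04·-13.3) = 0.9373
  r_corr = 0.2179 + 0.9373 = 1.155 μm/a
Category bounds: 0…1.3 μm/a bracket r_corr ⇒ C1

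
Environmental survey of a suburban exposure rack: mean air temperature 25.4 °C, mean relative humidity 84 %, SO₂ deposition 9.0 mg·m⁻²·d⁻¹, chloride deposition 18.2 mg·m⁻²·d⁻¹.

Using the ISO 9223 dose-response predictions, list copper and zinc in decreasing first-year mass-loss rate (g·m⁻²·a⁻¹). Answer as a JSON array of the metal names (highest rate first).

copper: f(T) = -0.080·(T−10) [T>10 °C] = -1.2320
  SO₂ term: 0.0053·9.0^0.26·exp(0.059·84-1.2320) = 0.3888
  Sd branch = 0.01025·Sd^0.27·e^(0.036·RH+0.049·T) = 1.602 μm/a
  r_corr = 0.3888 + 1.602 = 1.991 μm/a
  mass loss = 1.991 μm/a × 8.96 g/cm³ = 17.84 g·m⁻²·a⁻¹
zinc: temperature factor f = -0.071·(15.4) = -1.0934
  SO₂ term: 0.0129·9.0^0.44·exp(0.046·84-1.0934) = 0.5416
  Sd branch = 0.0175·Sd^0.57·e^(0.008·RH+0.085·T) = 1.552 μm/a
  sum: 0.5416 + 1.552 → r_corr = 2.093 μm/a
  mass loss = 2.093 μm/a × 7.14 g/cm³ = 14.95 g·m⁻²·a⁻¹
Ordering by g·m⁻²·a⁻¹: copper (17.8) > zinc (14.9)

["copper", "zinc"]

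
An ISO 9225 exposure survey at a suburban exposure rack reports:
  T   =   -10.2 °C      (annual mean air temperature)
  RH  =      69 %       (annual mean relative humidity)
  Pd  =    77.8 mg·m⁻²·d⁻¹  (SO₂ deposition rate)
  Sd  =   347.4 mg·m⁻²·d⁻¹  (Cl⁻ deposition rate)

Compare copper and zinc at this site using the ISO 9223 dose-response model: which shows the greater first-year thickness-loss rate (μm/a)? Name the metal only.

copper: f(T) = +0.126·(T−10) [T≤10 °C] = -2.5452
  SO₂ term: 0.0053·77.8^0.26·exp(0.059·69-2.5452) = 0.07561
  Sd branch = 0.01025·Sd^0.27·e^(0.036·RH+0.049·T) = 0.3618 μm/a
  sum: 0.07561 + 0.3618 → r_corr = 0.4374 μm/a
zinc: temperature factor f = +0.038·(-20.2) = -0.7676
  Pd branch = 0.0129·Pd^0.44·e^(0.046·RH+f) = 0.9721 μm/a
  Sd branch = 0.0175·Sd^0.57·e^(0.008·RH+0.085·T) = 0.3585 μm/a
  r_corr = 0.9721 + 0.3585 = 1.331 μm/a
Ordering by μm/a: zinc (1.33) > copper (0.437)

zinc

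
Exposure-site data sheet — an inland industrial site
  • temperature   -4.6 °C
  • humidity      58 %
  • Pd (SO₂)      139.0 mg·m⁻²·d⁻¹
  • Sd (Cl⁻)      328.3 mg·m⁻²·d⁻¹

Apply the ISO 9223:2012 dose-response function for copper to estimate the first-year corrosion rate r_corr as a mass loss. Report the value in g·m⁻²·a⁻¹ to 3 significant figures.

r_corr = 3.66 g·m⁻²·a⁻¹

copper: temperature factor f = +0.126·(-14.6) = -1.8396
  sulphur-dioxide contribution → 0.09304 μm/a
  chloride contribution → 0.3155 μm/a
  total first-year rate 0.4086 μm/a
Convert to mass loss: 0.4086 μm/a × 8.96 g/cm³ = 3.661 g·m⁻²·a⁻¹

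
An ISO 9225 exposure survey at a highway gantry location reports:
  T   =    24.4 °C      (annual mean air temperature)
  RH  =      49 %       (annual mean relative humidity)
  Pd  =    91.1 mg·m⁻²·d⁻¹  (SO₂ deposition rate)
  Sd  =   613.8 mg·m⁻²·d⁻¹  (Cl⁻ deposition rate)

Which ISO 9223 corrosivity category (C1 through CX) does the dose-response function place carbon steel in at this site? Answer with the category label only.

C5

carbon steel: f(T) = -0.054·(T−10) [T>10 °C] = -0.7776
  Pd branch = 1.77·Pd^0.52·e^(0.02·RH+f) = 22.64 μm/a
  Cl⁻ term: 0.102·613.8^0.62·exp(0.033·49+0.04·24.4) = 73
  sum: 22.64 + 73 → r_corr = 95.63 μm/a
Category bounds: 80…200 μm/a bracket r_corr ⇒ C5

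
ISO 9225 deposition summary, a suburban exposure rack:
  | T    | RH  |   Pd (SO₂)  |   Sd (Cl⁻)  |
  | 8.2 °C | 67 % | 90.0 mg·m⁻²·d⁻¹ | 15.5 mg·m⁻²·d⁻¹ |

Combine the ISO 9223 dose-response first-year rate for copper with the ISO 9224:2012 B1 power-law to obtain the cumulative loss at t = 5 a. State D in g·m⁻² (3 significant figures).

D(5) = 28.0 g·m⁻²

copper: T≤10 °C ⇒ hinge +0.126·(8.2−10) = -0.2268
  SO₂ term: 0.0053·90.0^0.26·exp(0.059·67-0.2268) = 0.709
  Cl⁻ term: 0.01025·15.5^0.27·exp(0.036·67+0.049·8.2) = 0.3582
  r_corr = 0.709 + 0.3582 = 1.067 μm/a
ISO 9224: D(t) = r_corr · t^b with b = 0.667 (copper, B1)
  D(5) = 1.067 × 5^0.667 = 1.067 × 2.926 = 3.122 μm
  Mass loss = 3.122 μm × 8.96 g/cm³ = 27.97 g·m⁻²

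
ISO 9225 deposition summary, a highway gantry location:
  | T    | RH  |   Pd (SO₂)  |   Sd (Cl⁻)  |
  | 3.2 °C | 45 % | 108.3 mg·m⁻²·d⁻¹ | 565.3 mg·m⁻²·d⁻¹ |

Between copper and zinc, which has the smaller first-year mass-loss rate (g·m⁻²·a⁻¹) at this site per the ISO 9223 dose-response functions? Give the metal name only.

copper: T≤10 °C ⇒ hinge +0.126·(3.2−10) = -0.8568
  SO₂ term: 0.0053·108.3^0.26·exp(0.059·45-0.8568) = 0.1082
  Cl⁻ term: 0.01025·565.3^0.27·exp(0.036·45+0.049·3.2) = 0.3353
  r_corr = 0.1082 + 0.3353 = 0.4435 μm/a
  mass loss = 0.4435 μm/a × 8.96 g/cm³ = 3.974 g·m⁻²·a⁻¹
zinc: T≤10 °C ⇒ hinge +0.038·(3.2−10) = -0.2584
  SO₂ term: 0.0129·108.3^0.44·exp(0.046·45-0.2584) = 0.6203
  Cl⁻ term: 0.0175·565.3^0.57·exp(0.008·45+0.085·3.2) = 1.22
  r_corr = 0.6203 + 1.22 = 1.84 μm/a
  mass loss = 1.84 μm/a × 7.14 g/cm³ = 13.14 g·m⁻²·a⁻¹
Ordering by g·m⁻²·a⁻¹: zinc (13.1) > copper (3.97)

copper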